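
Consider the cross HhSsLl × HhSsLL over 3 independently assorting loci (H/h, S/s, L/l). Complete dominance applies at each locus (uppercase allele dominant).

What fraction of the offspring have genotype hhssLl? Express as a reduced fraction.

HhSsLl gametes: HSL×1, HSl×1, HsL×1, Hsl×1, hSL×1, hSl×1, hsL×1, hsl×1
HhSsLL gametes: HSL×2, HsL×2, hSL×2, hsL×2
HhSsLl×HhSsLL grid (8·8=64): HHSSLL=2 HHSSLl=2 HHSsLL=4 HHSsLl=4 HHssLL=2 HHssLl=2 HhSSLL=4 HhSSLl=4 HhSsLL=8 HhSsLl=8 HhssLL=4 HhssLl=4 hhSSLL=2 hhSSLl=2 hhSsLL=4 hhSsLl=4 hhssLL=2 hhssLl=2
hhssLl hits 2/64; gcd=2; 2÷2/64÷2 = 1/32

P(hhssLl) = 1/32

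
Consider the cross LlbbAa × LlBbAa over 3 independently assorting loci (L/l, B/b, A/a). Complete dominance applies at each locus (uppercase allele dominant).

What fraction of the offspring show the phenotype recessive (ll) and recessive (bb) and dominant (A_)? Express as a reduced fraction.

P(ll bb A_) = 3/32

LlbbAa gametes: LbA×2, Lba×2, lbA×2, lba×2
LlBbAa gametes: LBA×1, LBa×1, LbA×1, Lba×1, lBA×1, lBa×1, lbA×1, lba×1
LlbbAa×LlBbAa grid (8·8=64): LLBbAA=2 LLBbAa=4 LLBbaa=2 LLbbAA=2 LLbbAa=4 LLbbaa=2 LlBbAA=4 LlBbAa=8 LlBbaa=4 LlbbAA=4 LlbbAa=8 Llbbaa=4 llBbAA=2 llBbAa=4 llBbaa=2 llbbAA=2 llbbAa=4 llbbaa=2
ll bb A_ hits 6/64; gcd=2; 6÷2/64÷2 = 3/32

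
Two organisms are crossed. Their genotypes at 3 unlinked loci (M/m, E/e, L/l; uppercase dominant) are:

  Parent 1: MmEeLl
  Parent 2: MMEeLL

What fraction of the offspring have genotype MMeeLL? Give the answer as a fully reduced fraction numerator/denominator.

P(MMeeLL) = 1/16

MmEeLl gametes: MEL×1, MEl×1, MeL×1, Mel×1, mEL×1, mEl×1, meL×1, mel×1
MMEeLL gametes: MEL×4, MeL×4
MmEeLl×MMEeLL grid (8·8=64): MMEELL=4 MMEELl=4 MMEeLL=8 MMEeLl=8 MMeeLL=4 MMeeLl=4 MmEELL=4 MmEELl=4 MmEeLL=8 MmEeLl=8 MmeeLL=4 MmeeLl=4
MMeeLL hits 4/64; gcd=4; 4÷4/64÷4 = 1/16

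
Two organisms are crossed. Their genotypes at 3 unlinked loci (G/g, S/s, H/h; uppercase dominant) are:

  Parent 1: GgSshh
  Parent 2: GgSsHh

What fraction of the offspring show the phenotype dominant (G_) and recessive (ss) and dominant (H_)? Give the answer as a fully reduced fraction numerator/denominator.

P(G_ ss H_) = 3/32

GgSshh gametes: GSh×2, Gsh×2, gSh×2, gsh×2
GgSsHh gametes: GSH×1, GSh×1, GsH×1, Gsh×1, gSH×1, gSh×1, gsH×1, gsh×1
GgSshh×GgSsHh grid (8·8=64): GGSSHh=2 GGSShh=2 GGSsHh=4 GGSshh=4 GGssHh=2 GGsshh=2 GgSSHh=4 GgSShh=4 GgSsHh=8 GgSshh=8 GgssHh=4 Ggsshh=4 ggSSHh=2 ggSShh=2 ggSsHh=4 ggSshh=4 ggssHh=2 ggsshh=2
G_ ss H_ hits 6/64; gcd=2; 6÷2/64÷2 = 3/32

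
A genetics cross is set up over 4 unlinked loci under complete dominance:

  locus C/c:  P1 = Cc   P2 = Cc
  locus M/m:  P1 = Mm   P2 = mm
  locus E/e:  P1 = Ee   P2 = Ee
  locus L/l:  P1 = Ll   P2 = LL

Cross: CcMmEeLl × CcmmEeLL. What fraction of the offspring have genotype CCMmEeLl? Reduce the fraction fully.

CcMmEeLl gametes: CMEL×1, CMEl×1, CMeL×1, CMel×1, CmEL×1, CmEl×1, CmeL×1, Cmel×1, cMEL×1, cMEl×1, cMeL×1, cMel×1, cmEL×1, cmEl×1, cmeL×1, cmel×1
CcmmEeLL gametes: CmEL×4, CmeL×4, cmEL×4, cmeL×4
CcMmEeLl×CcmmEeLL grid (16·16=256): CCMmEELL=4 CCMmEELl=4 CCMmEeLL=8 CCMmEeLl=8 CCMmeeLL=4 CCMmeeLl=4 CCmmEELL=4 CCmmEELl=4 CCmmEeLL=8 CCmmEeLl=8 CCmmeeLL=4 CCmmeeLl=4 CcMmEELL=8 CcMmEELl=8 CcMmEeLL=16 CcMmEeLl=16 CcMmeeLL=8 CcMmeeLl=8 CcmmEELL=8 CcmmEELl=8 CcmmEeLL=16 CcmmEeLl=16 CcmmeeLL=8 CcmmeeLl=8 ccMmEELL=4 ccMmEELl=4 ccMmEeLL=8 ccMmEeLl=8 ccMmeeLL=4 ccMmeeLl=4 ccmmEELL=4 ccmmEELl=4 ccmmEeLL=8 ccmmEeLl=8 ccmmeeLL=4 ccmmeeLl=4
CCMmEeLl hits 8/256; gcd=8; 8÷8/256÷8 = 1/32

P(CCMmEeLl) = 1/32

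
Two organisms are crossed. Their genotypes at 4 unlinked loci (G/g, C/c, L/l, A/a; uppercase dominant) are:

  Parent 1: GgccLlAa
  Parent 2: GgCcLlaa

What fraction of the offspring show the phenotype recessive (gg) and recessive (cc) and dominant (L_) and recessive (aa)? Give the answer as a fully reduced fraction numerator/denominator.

P(gg cc L_ aa) = 3/64

GgccLlAa gametes: GcLA×2, GcLa×2, GclA×2, Gcla×2, gcLA×2, gcLa×2, gclA×2, gcla×2
GgCcLlaa gametes: GCLa×2, GCla×2, GcLa×2, Gcla×2, gCLa×2, gCla×2, gcLa×2, gcla×2
GgccLlAa×GgCcLlaa grid (16·16=256): GGCcLLAa=4 GGCcLLaa=4 GGCcLlAa=8 GGCcLlaa=8 GGCcllAa=4 GGCcllaa=4 GGccLLAa=4 GGccLLaa=4 GGccLlAa=8 GGccLlaa=8 GGccllAa=4 GGccllaa=4 GgCcLLAa=8 GgCcLLaa=8 GgCcLlAa=16 GgCcLlaa=16 GgCcllAa=8 GgCcllaa=8 GgccLLAa=8 GgccLLaa=8 GgccLlAa=16 GgccLlaa=16 GgccllAa=8 Ggccllaa=8 ggCcLLAa=4 ggCcLLaa=4 ggCcLlAa=8 ggCcLlaa=8 ggCcllAa=4 ggCcllaa=4 ggccLLAa=4 ggccLLaa=4 ggccLlAa=8 ggccLlaa=8 ggccllAa=4 ggccllaa=4
gg cc L_ aa hits 12/256; gcd=4; 12÷4/256÷4 = 3/64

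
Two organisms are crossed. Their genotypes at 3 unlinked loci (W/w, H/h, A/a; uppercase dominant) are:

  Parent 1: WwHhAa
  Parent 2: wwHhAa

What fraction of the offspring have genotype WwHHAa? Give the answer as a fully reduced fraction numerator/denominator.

P(WwHHAa) = 1/16

WwHhAa gametes: WHA×1, WHa×1, WhA×1, Wha×1, wHA×1, wHa×1, whA×1, wha×1
wwHhAa gametes: wHA×2, wHa×2, whA×2, wha×2
WwHhAa×wwHhAa grid (8·8=64): WwHHAA=2 WwHHAa=4 WwHHaa=2 WwHhAA=4 WwHhAa=8 WwHhaa=4 WwhhAA=2 WwhhAa=4 Wwhhaa=2 wwHHAA=2 wwHHAa=4 wwHHaa=2 wwHhAA=4 wwHhAa=8 wwHhaa=4 wwhhAA=2 wwhhAa=4 wwhhaa=2
WwHHAa hits 4/64; gcd=4; 4÷4/64÷4 = 1/16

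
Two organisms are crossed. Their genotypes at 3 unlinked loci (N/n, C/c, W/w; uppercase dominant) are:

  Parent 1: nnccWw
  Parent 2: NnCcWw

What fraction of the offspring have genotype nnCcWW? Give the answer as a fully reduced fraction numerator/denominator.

P(nnCcWW) = 1/16

nnccWw gametes: ncW×4, ncw×4
NnCcWw gametes: NCW×1, NCw×1, NcW×1, Ncw×1, nCW×1, nCw×1, ncW×1, ncw×1
nnccWw×NnCcWw grid (8·8=64): NnCcWW=4 NnCcWw=8 NnCcww=4 NnccWW=4 NnccWw=8 Nnccww=4 nnCcWW=4 nnCcWw=8 nnCcww=4 nnccWW=4 nnccWw=8 nnccww=4
nnCcWW hits 4/64; gcd=4; 4÷4/64÷4 = 1/16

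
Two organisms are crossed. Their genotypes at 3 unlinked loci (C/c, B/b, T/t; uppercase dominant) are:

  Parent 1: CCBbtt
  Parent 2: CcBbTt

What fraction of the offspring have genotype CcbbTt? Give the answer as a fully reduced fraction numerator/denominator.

P(CcbbTt) = 1/16

CCBbtt gametes: CBt×4, Cbt×4
CcBbTt gametes: CBT×1, CBt×1, CbT×1, Cbt×1, cBT×1, cBt×1, cbT×1, cbt×1
CCBbtt×CcBbTt grid (8·8=64): CCBBTt=4 CCBBtt=4 CCBbTt=8 CCBbtt=8 CCbbTt=4 CCbbtt=4 CcBBTt=4 CcBBtt=4 CcBbTt=8 CcBbtt=8 CcbbTt=4 Ccbbtt=4
CcbbTt hits 4/64; gcd=4; 4÷4/64÷4 = 1/16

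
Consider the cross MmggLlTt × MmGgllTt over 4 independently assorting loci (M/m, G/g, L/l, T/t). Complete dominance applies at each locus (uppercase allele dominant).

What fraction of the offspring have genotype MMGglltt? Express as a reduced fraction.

MmggLlTt gametes: MgLT×2, MgLt×2, MglT×2, Mglt×2, mgLT×2, mgLt×2, mglT×2, mglt×2
MmGgllTt gametes: MGlT×2, MGlt×2, MglT×2, Mglt×2, mGlT×2, mGlt×2, mglT×2, mglt×2
MmggLlTt×MmGgllTt grid (16·16=256): MMGgLlTT=4 MMGgLlTt=8 MMGgLltt=4 MMGgllTT=4 MMGgllTt=8 MMGglltt=4 MMggLlTT=4 MMggLlTt=8 MMggLltt=4 MMggllTT=4 MMggllTt=8 MMgglltt=4 MmGgLlTT=8 MmGgLlTt=16 MmGgLltt=8 MmGgllTT=8 MmGgllTt=16 MmGglltt=8 MmggLlTT=8 MmggLlTt=16 MmggLltt=8 MmggllTT=8 MmggllTt=16 Mmgglltt=8 mmGgLlTT=4 mmGgLlTt=8 mmGgLltt=4 mmGgllTT=4 mmGgllTt=8 mmGglltt=4 mmggLlTT=4 mmggLlTt=8 mmggLltt=4 mmggllTT=4 mmggllTt=8 mmgglltt=4
MMGglltt hits 4/256; gcd=4; 4÷4/256÷4 = 1/64

P(MMGglltt) = 1/64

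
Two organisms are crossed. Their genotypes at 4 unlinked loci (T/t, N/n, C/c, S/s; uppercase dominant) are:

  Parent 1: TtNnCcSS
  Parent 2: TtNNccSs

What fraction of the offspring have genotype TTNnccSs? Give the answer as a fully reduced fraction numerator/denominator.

P(TTNnccSs) = 1/32

TtNnCcSS gametes: TNCS×2, TNcS×2, TnCS×2, TncS×2, tNCS×2, tNcS×2, tnCS×2, tncS×2
TtNNccSs gametes: TNcS×4, TNcs×4, tNcS×4, tNcs×4
TtNnCcSS×TtNNccSs grid (16·16=256): TTNNCcSS=8 TTNNCcSs=8 TTNNccSS=8 TTNNccSs=8 TTNnCcSS=8 TTNnCcSs=8 TTNnccSS=8 TTNnccSs=8 TtNNCcSS=16 TtNNCcSs=16 TtNNccSS=16 TtNNccSs=16 TtNnCcSS=16 TtNnCcSs=16 TtNnccSS=16 TtNnccSs=16 ttNNCcSS=8 ttNNCcSs=8 ttNNccSS=8 ttNNccSs=8 ttNnCcSS=8 ttNnCcSs=8 ttNnccSS=8 ttNnccSs=8
TTNnccSs hits 8/256; gcd=8; 8÷8/256÷8 = 1/32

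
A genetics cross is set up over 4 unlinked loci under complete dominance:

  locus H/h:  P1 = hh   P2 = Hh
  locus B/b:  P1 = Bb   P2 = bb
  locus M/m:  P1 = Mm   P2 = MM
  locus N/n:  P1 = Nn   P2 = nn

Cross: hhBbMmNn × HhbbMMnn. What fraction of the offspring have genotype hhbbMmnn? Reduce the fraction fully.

hhBbMmNn gametes: hBMN×2, hBMn×2, hBmN×2, hBmn×2, hbMN×2, hbMn×2, hbmN×2, hbmn×2
HhbbMMnn gametes: HbMn×8, hbMn×8
hhBbMmNn×HhbbMMnn grid (16·16=256): HhBbMMNn=16 HhBbMMnn=16 HhBbMmNn=16 HhBbMmnn=16 HhbbMMNn=16 HhbbMMnn=16 HhbbMmNn=16 HhbbMmnn=16 hhBbMMNn=16 hhBbMMnn=16 hhBbMmNn=16 hhBbMmnn=16 hhbbMMNn=16 hhbbMMnn=16 hhbbMmNn=16 hhbbMmnn=16
hhbbMmnn hits 16/256; gcd=16; 16÷16/256÷16 = 1/16

P(hhbbMmnn) = 1/16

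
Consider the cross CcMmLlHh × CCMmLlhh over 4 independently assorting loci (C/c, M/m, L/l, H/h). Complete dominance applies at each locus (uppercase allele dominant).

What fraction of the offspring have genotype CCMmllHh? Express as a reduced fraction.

CcMmLlHh gametes: CMLH×1, CMLh×1, CMlH×1, CMlh×1, CmLH×1, CmLh×1, CmlH×1, Cmlh×1, cMLH×1, cMLh×1, cMlH×1, cMlh×1, cmLH×1, cmLh×1, cmlH×1, cmlh×1
CCMmLlhh gametes: CMLh×4, CMlh×4, CmLh×4, Cmlh×4
CcMmLlHh×CCMmLlhh grid (16·16=256): CCMMLLHh=4 CCMMLLhh=4 CCMMLlHh=8 CCMMLlhh=8 CCMMllHh=4 CCMMllhh=4 CCMmLLHh=8 CCMmLLhh=8 CCMmLlHh=16 CCMmLlhh=16 CCMmllHh=8 CCMmllhh=8 CCmmLLHh=4 CCmmLLhh=4 CCmmLlHh=8 CCmmLlhh=8 CCmmllHh=4 CCmmllhh=4 CcMMLLHh=4 CcMMLLhh=4 CcMMLlHh=8 CcMMLlhh=8 CcMMllHh=4 CcMMllhh=4 CcMmLLHh=8 CcMmLLhh=8 CcMmLlHh=16 CcMmLlhh=16 CcMmllHh=8 CcMmllhh=8 CcmmLLHh=4 CcmmLLhh=4 CcmmLlHh=8 CcmmLlhh=8 CcmmllHh=4 Ccmmllhh=4
CCMmllHh hits 8/256; gcd=8; 8÷8/256÷8 = 1/32

P(CCMmllHh) = 1/32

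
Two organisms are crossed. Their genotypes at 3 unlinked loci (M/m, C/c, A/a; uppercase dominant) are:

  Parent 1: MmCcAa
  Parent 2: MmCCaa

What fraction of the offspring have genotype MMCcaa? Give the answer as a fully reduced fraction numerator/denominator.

MmCcAa gametes: MCA×1, MCa×1, McA×1, Mca×1, mCA×1, mCa×1, mcA×1, mca×1
MmCCaa gametes: MCa×4, mCa×4
MmCcAa×MmCCaa grid (8·8=64): MMCCAa=4 MMCCaa=4 MMCcAa=4 MMCcaa=4 MmCCAa=8 MmCCaa=8 MmCcAa=8 MmCcaa=8 mmCCAa=4 mmCCaa=4 mmCcAa=4 mmCcaa=4
MMCcaa hits 4/64; gcd=4; 4÷4/64÷4 = 1/16

P(MMCcaa) = 1/16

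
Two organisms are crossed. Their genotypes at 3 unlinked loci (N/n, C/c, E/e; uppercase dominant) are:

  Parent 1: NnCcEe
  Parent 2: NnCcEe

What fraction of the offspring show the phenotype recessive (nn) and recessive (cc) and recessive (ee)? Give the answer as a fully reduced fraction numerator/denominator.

P(nn cc ee) = 1/64

NnCcEe gametes: NCE×1, NCe×1, NcE×1, Nce×1, nCE×1, nCe×1, ncE×1, nce×1
NnCcEe gametes: NCE×1, NCe×1, NcE×1, Nce×1, nCE×1, nCe×1, ncE×1, nce×1
NnCcEe×NnCcEe grid (8·8=64): NNCCEE=1 NNCCEe=2 NNCCee=1 NNCcEE=2 NNCcEe=4 NNCcee=2 NNccEE=1 NNccEe=2 NNccee=1 NnCCEE=2 NnCCEe=4 NnCCee=2 NnCcEE=4 NnCcEe=8 NnCcee=4 NnccEE=2 NnccEe=4 Nnccee=2 nnCCEE=1 nnCCEe=2 nnCCee=1 nnCcEE=2 nnCcEe=4 nnCcee=2 nnccEE=1 nnccEe=2 nnccee=1
nn cc ee hits 1/64; gcd=1; 1÷1/64÷1 = 1/64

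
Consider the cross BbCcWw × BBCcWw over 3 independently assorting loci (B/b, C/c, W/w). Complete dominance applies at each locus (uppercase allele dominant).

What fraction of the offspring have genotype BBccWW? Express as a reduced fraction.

BbCcWw gametes: BCW×1, BCw×1, BcW×1, Bcw×1, bCW×1, bCw×1, bcW×1, bcw×1
BBCcWw gametes: BCW×2, BCw×2, BcW×2, Bcw×2
BbCcWw×BBCcWw grid (8·8=64): BBCCWW=2 BBCCWw=4 BBCCww=2 BBCcWW=4 BBCcWw=8 BBCcww=4 BBccWW=2 BBccWw=4 BBccww=2 BbCCWW=2 BbCCWw=4 BbCCww=2 BbCcWW=4 BbCcWw=8 BbCcww=4 BbccWW=2 BbccWw=4 Bbccww=2
BBccWW hits 2/64; gcd=2; 2÷2/64÷2 = 1/32

P(BBccWW) = 1/32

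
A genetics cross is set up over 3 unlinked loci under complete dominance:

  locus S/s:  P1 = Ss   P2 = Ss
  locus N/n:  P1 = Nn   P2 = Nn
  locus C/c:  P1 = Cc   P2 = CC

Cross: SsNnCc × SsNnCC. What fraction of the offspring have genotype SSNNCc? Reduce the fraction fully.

SsNnCc gametes: SNC×1, SNc×1, SnC×1, Snc×1, sNC×1, sNc×1, snC×1, snc×1
SsNnCC gametes: SNC×2, SnC×2, sNC×2, snC×2
SsNnCc×SsNnCC grid (8·8=64): SSNNCC=2 SSNNCc=2 SSNnCC=4 SSNnCc=4 SSnnCC=2 SSnnCc=2 SsNNCC=4 SsNNCc=4 SsNnCC=8 SsNnCc=8 SsnnCC=4 SsnnCc=4 ssNNCC=2 ssNNCc=2 ssNnCC=4 ssNnCc=4 ssnnCC=2 ssnnCc=2
SSNNCc hits 2/64; gcd=2; 2÷2/64÷2 = 1/32

P(SSNNCc) = 1/32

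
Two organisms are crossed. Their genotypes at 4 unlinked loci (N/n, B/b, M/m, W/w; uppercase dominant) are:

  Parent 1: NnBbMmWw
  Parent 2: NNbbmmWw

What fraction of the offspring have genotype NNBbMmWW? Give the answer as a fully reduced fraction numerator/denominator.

P(NNBbMmWW) = 1/32

NnBbMmWw gametes: NBMW×1, NBMw×1, NBmW×1, NBmw×1, NbMW×1, NbMw×1, NbmW×1, Nbmw×1, nBMW×1, nBMw×1, nBmW×1, nBmw×1, nbMW×1, nbMw×1, nbmW×1, nbmw×1
NNbbmmWw gametes: NbmW×8, Nbmw×8
NnBbMmWw×NNbbmmWw grid (16·16=256): NNBbMmWW=8 NNBbMmWw=16 NNBbMmww=8 NNBbmmWW=8 NNBbmmWw=16 NNBbmmww=8 NNbbMmWW=8 NNbbMmWw=16 NNbbMmww=8 NNbbmmWW=8 NNbbmmWw=16 NNbbmmww=8 NnBbMmWW=8 NnBbMmWw=16 NnBbMmww=8 NnBbmmWW=8 NnBbmmWw=16 NnBbmmww=8 NnbbMmWW=8 NnbbMmWw=16 NnbbMmww=8 NnbbmmWW=8 NnbbmmWw=16 Nnbbmmww=8
NNBbMmWW hits 8/256; gcd=8; 8÷8/256÷8 = 1/32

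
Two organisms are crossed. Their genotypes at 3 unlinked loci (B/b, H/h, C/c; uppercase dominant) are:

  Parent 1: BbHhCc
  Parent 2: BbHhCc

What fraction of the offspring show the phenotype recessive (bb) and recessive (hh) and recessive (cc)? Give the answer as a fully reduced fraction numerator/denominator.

BbHhCc gametes: BHC×1, BHc×1, BhC×1, Bhc×1, bHC×1, bHc×1, bhC×1, bhc×1
BbHhCc gametes: BHC×1, BHc×1, BhC×1, Bhc×1, bHC×1, bHc×1, bhC×1, bhc×1
BbHhCc×BbHhCc grid (8·8=64): BBHHCC=1 BBHHCc=2 BBHHcc=1 BBHhCC=2 BBHhCc=4 BBHhcc=2 BBhhCC=1 BBhhCc=2 BBhhcc=1 BbHHCC=2 BbHHCc=4 BbHHcc=2 BbHhCC=4 BbHhCc=8 BbHhcc=4 BbhhCC=2 BbhhCc=4 Bbhhcc=2 bbHHCC=1 bbHHCc=2 bbHHcc=1 bbHhCC=2 bbHhCc=4 bbHhcc=2 bbhhCC=1 bbhhCc=2 bbhhcc=1
bb hh cc hits 1/64; gcd=1; 1÷1/64÷1 = 1/64

P(bb hh cc) = 1/64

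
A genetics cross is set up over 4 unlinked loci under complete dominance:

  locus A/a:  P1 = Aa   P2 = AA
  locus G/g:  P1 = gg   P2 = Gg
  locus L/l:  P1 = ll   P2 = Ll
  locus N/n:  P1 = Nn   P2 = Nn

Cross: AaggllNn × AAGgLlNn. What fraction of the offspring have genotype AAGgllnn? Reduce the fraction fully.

P(AAGgllnn) = 1/32

AaggllNn gametes: AglN×4, Agln×4, aglN×4, agln×4
AAGgLlNn gametes: AGLN×2, AGLn×2, AGlN×2, AGln×2, AgLN×2, AgLn×2, AglN×2, Agln×2
AaggllNn×AAGgLlNn grid (16·16=256): AAGgLlNN=8 AAGgLlNn=16 AAGgLlnn=8 AAGgllNN=8 AAGgllNn=16 AAGgllnn=8 AAggLlNN=8 AAggLlNn=16 AAggLlnn=8 AAggllNN=8 AAggllNn=16 AAggllnn=8 AaGgLlNN=8 AaGgLlNn=16 AaGgLlnn=8 AaGgllNN=8 AaGgllNn=16 AaGgllnn=8 AaggLlNN=8 AaggLlNn=16 AaggLlnn=8 AaggllNN=8 AaggllNn=16 Aaggllnn=8
AAGgllnn hits 8/256; gcd=8; 8÷8/256÷8 = 1/32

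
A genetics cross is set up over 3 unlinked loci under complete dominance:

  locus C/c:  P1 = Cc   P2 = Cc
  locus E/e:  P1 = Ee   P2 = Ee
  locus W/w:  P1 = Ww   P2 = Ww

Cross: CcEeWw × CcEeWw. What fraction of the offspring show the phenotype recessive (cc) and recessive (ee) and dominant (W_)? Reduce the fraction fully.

CcEeWw gametes: CEW×1, CEw×1, CeW×1, Cew×1, cEW×1, cEw×1, ceW×1, cew×1
CcEeWw gametes: CEW×1, CEw×1, CeW×1, Cew×1, cEW×1, cEw×1, ceW×1, cew×1
CcEeWw×CcEeWw grid (8·8=64): CCEEWW=1 CCEEWw=2 CCEEww=1 CCEeWW=2 CCEeWw=4 CCEeww=2 CCeeWW=1 CCeeWw=2 CCeeww=1 CcEEWW=2 CcEEWw=4 CcEEww=2 CcEeWW=4 CcEeWw=8 CcEeww=4 CceeWW=2 CceeWw=4 Cceeww=2 ccEEWW=1 ccEEWw=2 ccEEww=1 ccEeWW=2 ccEeWw=4 ccEeww=2 cceeWW=1 cceeWw=2 cceeww=1
cc ee W_ hits 3/64; gcd=1; 3÷1/64÷1 = 3/64

P(cc ee W_) = 3/64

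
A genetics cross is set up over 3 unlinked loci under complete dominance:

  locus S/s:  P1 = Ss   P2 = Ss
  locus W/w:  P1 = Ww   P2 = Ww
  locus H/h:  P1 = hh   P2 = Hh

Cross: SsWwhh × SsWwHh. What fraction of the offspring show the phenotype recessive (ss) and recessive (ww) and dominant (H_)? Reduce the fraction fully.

P(ss ww H_) = 1/32

SsWwhh gametes: SWh×2, Swh×2, sWh×2, swh×2
SsWwHh gametes: SWH×1, SWh×1, SwH×1, Swh×1, sWH×1, sWh×1, swH×1, swh×1
SsWwhh×SsWwHh grid (8·8=64): SSWWHh=2 SSWWhh=2 SSWwHh=4 SSWwhh=4 SSwwHh=2 SSwwhh=2 SsWWHh=4 SsWWhh=4 SsWwHh=8 SsWwhh=8 SswwHh=4 Sswwhh=4 ssWWHh=2 ssWWhh=2 ssWwHh=4 ssWwhh=4 sswwHh=2 sswwhh=2
ss ww H_ hits 2/64; gcd=2; 2÷2/64÷2 = 1/32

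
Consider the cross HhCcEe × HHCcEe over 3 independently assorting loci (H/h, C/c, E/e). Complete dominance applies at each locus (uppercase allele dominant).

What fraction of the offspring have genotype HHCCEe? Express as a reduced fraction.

P(HHCCEe) = 1/16

HhCcEe gametes: HCE×1, HCe×1, HcE×1, Hce×1, hCE×1, hCe×1, hcE×1, hce×1
HHCcEe gametes: HCE×2, HCe×2, HcE×2, Hce×2
HhCcEe×HHCcEe grid (8·8=64): HHCCEE=2 HHCCEe=4 HHCCee=2 HHCcEE=4 HHCcEe=8 HHCcee=4 HHccEE=2 HHccEe=4 HHccee=2 HhCCEE=2 HhCCEe=4 HhCCee=2 HhCcEE=4 HhCcEe=8 HhCcee=4 HhccEE=2 HhccEe=4 Hhccee=2
HHCCEe hits 4/64; gcd=4; 4÷4/64÷4 = 1/16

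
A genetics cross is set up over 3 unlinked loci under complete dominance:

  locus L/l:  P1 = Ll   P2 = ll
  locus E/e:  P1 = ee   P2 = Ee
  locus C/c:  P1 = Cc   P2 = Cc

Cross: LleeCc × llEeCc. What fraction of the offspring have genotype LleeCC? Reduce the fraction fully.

LleeCc gametes: LeC×2, Lec×2, leC×2, lec×2
llEeCc gametes: lEC×2, lEc×2, leC×2, lec×2
LleeCc×llEeCc grid (8·8=64): LlEeCC=4 LlEeCc=8 LlEecc=4 LleeCC=4 LleeCc=8 Lleecc=4 llEeCC=4 llEeCc=8 llEecc=4 lleeCC=4 lleeCc=8 lleecc=4
LleeCC hits 4/64; gcd=4; 4÷4/64÷4 = 1/16

P(LleeCC) = 1/16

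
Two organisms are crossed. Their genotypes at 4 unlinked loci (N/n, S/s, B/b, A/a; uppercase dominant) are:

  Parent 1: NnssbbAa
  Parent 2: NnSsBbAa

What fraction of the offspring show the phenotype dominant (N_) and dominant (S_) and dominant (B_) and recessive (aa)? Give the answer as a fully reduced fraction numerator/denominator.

NnssbbAa gametes: NsbA×4, Nsba×4, nsbA×4, nsba×4
NnSsBbAa gametes: NSBA×1, NSBa×1, NSbA×1, NSba×1, NsBA×1, NsBa×1, NsbA×1, Nsba×1, nSBA×1, nSBa×1, nSbA×1, nSba×1, nsBA×1, nsBa×1, nsbA×1, nsba×1
NnssbbAa×NnSsBbAa grid (16·16=256): NNSsBbAA=4 NNSsBbAa=8 NNSsBbaa=4 NNSsbbAA=4 NNSsbbAa=8 NNSsbbaa=4 NNssBbAA=4 NNssBbAa=8 NNssBbaa=4 NNssbbAA=4 NNssbbAa=8 NNssbbaa=4 NnSsBbAA=8 NnSsBbAa=16 NnSsBbaa=8 NnSsbbAA=8 NnSsbbAa=16 NnSsbbaa=8 NnssBbAA=8 NnssBbAa=16 NnssBbaa=8 NnssbbAA=8 NnssbbAa=16 Nnssbbaa=8 nnSsBbAA=4 nnSsBbAa=8 nnSsBbaa=4 nnSsbbAA=4 nnSsbbAa=8 nnSsbbaa=4 nnssBbAA=4 nnssBbAa=8 nnssBbaa=4 nnssbbAA=4 nnssbbAa=8 nnssbbaa=4
N_ S_ B_ aa hits 12/256; gcd=4; 12÷4/256÷4 = 3/64

P(N_ S_ B_ aa) = 3/64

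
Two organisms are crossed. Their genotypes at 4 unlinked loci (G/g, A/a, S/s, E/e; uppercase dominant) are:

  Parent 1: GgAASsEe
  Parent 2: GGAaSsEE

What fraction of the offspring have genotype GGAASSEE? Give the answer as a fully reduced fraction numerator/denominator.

P(GGAASSEE) = 1/32

GgAASsEe gametes: GASE×2, GASe×2, GAsE×2, GAse×2, gASE×2, gASe×2, gAsE×2, gAse×2
GGAaSsEE gametes: GASE×4, GAsE×4, GaSE×4, GasE×4
GgAASsEe×GGAaSsEE grid (16·16=256): GGAASSEE=8 GGAASSEe=8 GGAASsEE=16 GGAASsEe=16 GGAAssEE=8 GGAAssEe=8 GGAaSSEE=8 GGAaSSEe=8 GGAaSsEE=16 GGAaSsEe=16 GGAassEE=8 GGAassEe=8 GgAASSEE=8 GgAASSEe=8 GgAASsEE=16 GgAASsEe=16 GgAAssEE=8 GgAAssEe=8 GgAaSSEE=8 GgAaSSEe=8 GgAaSsEE=16 GgAaSsEe=16 GgAassEE=8 GgAassEe=8
GGAASSEE hits 8/256; gcd=8; 8÷8/256÷8 = 1/32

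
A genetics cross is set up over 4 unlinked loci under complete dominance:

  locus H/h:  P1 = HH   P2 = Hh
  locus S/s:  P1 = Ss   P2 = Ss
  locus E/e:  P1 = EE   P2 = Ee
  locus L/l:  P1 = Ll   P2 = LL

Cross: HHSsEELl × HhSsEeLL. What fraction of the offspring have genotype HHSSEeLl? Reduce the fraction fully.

HHSsEELl gametes: HSEL×4, HSEl×4, HsEL×4, HsEl×4
HhSsEeLL gametes: HSEL×2, HSeL×2, HsEL×2, HseL×2, hSEL×2, hSeL×2, hsEL×2, hseL×2
HHSsEELl×HhSsEeLL grid (16·16=256): HHSSEELL=8 HHSSEELl=8 HHSSEeLL=8 HHSSEeLl=8 HHSsEELL=16 HHSsEELl=16 HHSsEeLL=16 HHSsEeLl=16 HHssEELL=8 HHssEELl=8 HHssEeLL=8 HHssEeLl=8 HhSSEELL=8 HhSSEELl=8 HhSSEeLL=8 HhSSEeLl=8 HhSsEELL=16 HhSsEELl=16 HhSsEeLL=16 HhSsEeLl=16 HhssEELL=8 HhssEELl=8 HhssEeLL=8 HhssEeLl=8
HHSSEeLl hits 8/256; gcd=8; 8÷8/256÷8 = 1/32

P(HHSSEeLl) = 1/32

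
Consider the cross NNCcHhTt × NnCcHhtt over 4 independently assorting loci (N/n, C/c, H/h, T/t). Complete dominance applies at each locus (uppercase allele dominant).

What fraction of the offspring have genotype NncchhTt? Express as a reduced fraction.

NNCcHhTt gametes: NCHT×2, NCHt×2, NChT×2, NCht×2, NcHT×2, NcHt×2, NchT×2, Ncht×2
NnCcHhtt gametes: NCHt×2, NCht×2, NcHt×2, Ncht×2, nCHt×2, nCht×2, ncHt×2, ncht×2
NNCcHhTt×NnCcHhtt grid (16·16=256): NNCCHHTt=4 NNCCHHtt=4 NNCCHhTt=8 NNCCHhtt=8 NNCChhTt=4 NNCChhtt=4 NNCcHHTt=8 NNCcHHtt=8 NNCcHhTt=16 NNCcHhtt=16 NNCchhTt=8 NNCchhtt=8 NNccHHTt=4 NNccHHtt=4 NNccHhTt=8 NNccHhtt=8 NNcchhTt=4 NNcchhtt=4 NnCCHHTt=4 NnCCHHtt=4 NnCCHhTt=8 NnCCHhtt=8 NnCChhTt=4 NnCChhtt=4 NnCcHHTt=8 NnCcHHtt=8 NnCcHhTt=16 NnCcHhtt=16 NnCchhTt=8 NnCchhtt=8 NnccHHTt=4 NnccHHtt=4 NnccHhTt=8 NnccHhtt=8 NncchhTt=4 Nncchhtt=4
NncchhTt hits 4/256; gcd=4; 4÷4/256÷4 = 1/64

P(NncchhTt) = 1/64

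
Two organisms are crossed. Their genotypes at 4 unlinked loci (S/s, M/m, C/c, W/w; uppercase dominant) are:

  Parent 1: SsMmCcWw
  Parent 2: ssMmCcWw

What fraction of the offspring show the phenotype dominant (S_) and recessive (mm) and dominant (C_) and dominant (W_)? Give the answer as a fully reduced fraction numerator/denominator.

SsMmCcWw gametes: SMCW×1, SMCw×1, SMcW×1, SMcw×1, SmCW×1, SmCw×1, SmcW×1, Smcw×1, sMCW×1, sMCw×1, sMcW×1, sMcw×1, smCW×1, smCw×1, smcW×1, smcw×1
ssMmCcWw gametes: sMCW×2, sMCw×2, sMcW×2, sMcw×2, smCW×2, smCw×2, smcW×2, smcw×2
SsMmCcWw×ssMmCcWw grid (16·16=256): SsMMCCWW=2 SsMMCCWw=4 SsMMCCww=2 SsMMCcWW=4 SsMMCcWw=8 SsMMCcww=4 SsMMccWW=2 SsMMccWw=4 SsMMccww=2 SsMmCCWW=4 SsMmCCWw=8 SsMmCCww=4 SsMmCcWW=8 SsMmCcWw=16 SsMmCcww=8 SsMmccWW=4 SsMmccWw=8 SsMmccww=4 SsmmCCWW=2 SsmmCCWw=4 SsmmCCww=2 SsmmCcWW=4 SsmmCcWw=8 SsmmCcww=4 SsmmccWW=2 SsmmccWw=4 Ssmmccww=2 ssMMCCWW=2 ssMMCCWw=4 ssMMCCww=2 ssMMCcWW=4 ssMMCcWw=8 ssMMCcww=4 ssMMccWW=2 ssMMccWw=4 ssMMccww=2 ssMmCCWW=4 ssMmCCWw=8 ssMmCCww=4 ssMmCcWW=8 ssMmCcWw=16 ssMmCcww=8 ssMmccWW=4 ssMmccWw=8 ssMmccww=4 ssmmCCWW=2 ssmmCCWw=4 ssmmCCww=2 ssmmCcWW=4 ssmmCcWw=8 ssmmCcww=4 ssmmccWW=2 ssmmccWw=4 ssmmccww=2
S_ mm C_ W_ hits 18/256; gcd=2; 18÷2/256÷2 = 9/128

P(S_ mm C_ W_) = 9/128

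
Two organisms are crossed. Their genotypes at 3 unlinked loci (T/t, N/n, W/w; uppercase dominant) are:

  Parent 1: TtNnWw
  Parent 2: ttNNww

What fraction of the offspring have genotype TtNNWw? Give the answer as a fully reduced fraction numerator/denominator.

TtNnWw gametes: TNW×1, TNw×1, TnW×1, Tnw×1, tNW×1, tNw×1, tnW×1, tnw×1
ttNNww gametes: tNw×8
TtNnWw×ttNNww grid (8·8=64): TtNNWw=8 TtNNww=8 TtNnWw=8 TtNnww=8 ttNNWw=8 ttNNww=8 ttNnWw=8 ttNnww=8
TtNNWw hits 8/64; gcd=8; 8÷8/64÷8 = 1/8

P(TtNNWw) = 1/8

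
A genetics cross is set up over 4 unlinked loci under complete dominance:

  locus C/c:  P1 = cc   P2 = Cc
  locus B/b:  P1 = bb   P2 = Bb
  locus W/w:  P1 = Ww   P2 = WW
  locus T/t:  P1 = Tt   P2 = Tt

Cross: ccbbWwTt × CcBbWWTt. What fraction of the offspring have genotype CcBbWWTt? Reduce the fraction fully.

ccbbWwTt gametes: cbWT×4, cbWt×4, cbwT×4, cbwt×4
CcBbWWTt gametes: CBWT×2, CBWt×2, CbWT×2, CbWt×2, cBWT×2, cBWt×2, cbWT×2, cbWt×2
ccbbWwTt×CcBbWWTt grid (16·16=256): CcBbWWTT=8 CcBbWWTt=16 CcBbWWtt=8 CcBbWwTT=8 CcBbWwTt=16 CcBbWwtt=8 CcbbWWTT=8 CcbbWWTt=16 CcbbWWtt=8 CcbbWwTT=8 CcbbWwTt=16 CcbbWwtt=8 ccBbWWTT=8 ccBbWWTt=16 ccBbWWtt=8 ccBbWwTT=8 ccBbWwTt=16 ccBbWwtt=8 ccbbWWTT=8 ccbbWWTt=16 ccbbWWtt=8 ccbbWwTT=8 ccbbWwTt=16 ccbbWwtt=8
CcBbWWTt hits 16/256; gcd=16; 16÷16/256÷16 = 1/16

P(CcBbWWTt) = 1/16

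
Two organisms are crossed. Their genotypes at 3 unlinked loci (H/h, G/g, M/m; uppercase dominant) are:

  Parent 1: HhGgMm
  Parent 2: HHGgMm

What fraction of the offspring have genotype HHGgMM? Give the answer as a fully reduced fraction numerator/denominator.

HhGgMm gametes: HGM×1, HGm×1, HgM×1, Hgm×1, hGM×1, hGm×1, hgM×1, hgm×1
HHGgMm gametes: HGM×2, HGm×2, HgM×2, Hgm×2
HhGgMm×HHGgMm grid (8·8=64): HHGGMM=2 HHGGMm=4 HHGGmm=2 HHGgMM=4 HHGgMm=8 HHGgmm=4 HHggMM=2 HHggMm=4 HHggmm=2 HhGGMM=2 HhGGMm=4 HhGGmm=2 HhGgMM=4 HhGgMm=8 HhGgmm=4 HhggMM=2 HhggMm=4 Hhggmm=2
HHGgMM hits 4/64; gcd=4; 4÷4/64÷4 = 1/16

P(HHGgMM) = 1/16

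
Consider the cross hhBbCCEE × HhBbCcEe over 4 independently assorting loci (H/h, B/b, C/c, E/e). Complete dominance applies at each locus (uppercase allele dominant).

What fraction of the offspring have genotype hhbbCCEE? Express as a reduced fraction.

hhBbCCEE gametes: hBCE×8, hbCE×8
HhBbCcEe gametes: HBCE×1, HBCe×1, HBcE×1, HBce×1, HbCE×1, HbCe×1, HbcE×1, Hbce×1, hBCE×1, hBCe×1, hBcE×1, hBce×1, hbCE×1, hbCe×1, hbcE×1, hbce×1
hhBbCCEE×HhBbCcEe grid (16·16=256): HhBBCCEE=8 HhBBCCEe=8 HhBBCcEE=8 HhBBCcEe=8 HhBbCCEE=16 HhBbCCEe=16 HhBbCcEE=16 HhBbCcEe=16 HhbbCCEE=8 HhbbCCEe=8 HhbbCcEE=8 HhbbCcEe=8 hhBBCCEE=8 hhBBCCEe=8 hhBBCcEE=8 hhBBCcEe=8 hhBbCCEE=16 hhBbCCEe=16 hhBbCcEE=16 hhBbCcEe=16 hhbbCCEE=8 hhbbCCEe=8 hhbbCcEE=8 hhbbCcEe=8
hhbbCCEE hits 8/256; gcd=8; 8÷8/256÷8 = 1/32

P(hhbbCCEE) = 1/32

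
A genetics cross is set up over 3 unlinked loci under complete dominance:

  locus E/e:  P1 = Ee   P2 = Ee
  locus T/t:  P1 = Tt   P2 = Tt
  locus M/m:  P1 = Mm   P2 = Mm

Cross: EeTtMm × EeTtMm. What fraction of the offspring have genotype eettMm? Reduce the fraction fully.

P(eettMm) = 1/32

EeTtMm gametes: ETM×1, ETm×1, EtM×1, Etm×1, eTM×1, eTm×1, etM×1, etm×1
EeTtMm gametes: ETM×1, ETm×1, EtM×1, Etm×1, eTM×1, eTm×1, etM×1, etm×1
EeTtMm×EeTtMm grid (8·8=64): EETTMM=1 EETTMm=2 EETTmm=1 EETtMM=2 EETtMm=4 EETtmm=2 EEttMM=1 EEttMm=2 EEttmm=1 EeTTMM=2 EeTTMm=4 EeTTmm=2 EeTtMM=4 EeTtMm=8 EeTtmm=4 EettMM=2 EettMm=4 Eettmm=2 eeTTMM=1 eeTTMm=2 eeTTmm=1 eeTtMM=2 eeTtMm=4 eeTtmm=2 eettMM=1 eettMm=2 eettmm=1
eettMm hits 2/64; gcd=2; 2÷2/64÷2 = 1/32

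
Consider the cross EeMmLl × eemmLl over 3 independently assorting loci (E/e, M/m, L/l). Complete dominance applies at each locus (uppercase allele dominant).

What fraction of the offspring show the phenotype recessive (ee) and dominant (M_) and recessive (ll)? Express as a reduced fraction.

EeMmLl gametes: EML×1, EMl×1, EmL×1, Eml×1, eML×1, eMl×1, emL×1, eml×1
eemmLl gametes: emL×4, eml×4
EeMmLl×eemmLl grid (8·8=64): EeMmLL=4 EeMmLl=8 EeMmll=4 EemmLL=4 EemmLl=8 Eemmll=4 eeMmLL=4 eeMmLl=8 eeMmll=4 eemmLL=4 eemmLl=8 eemmll=4
ee M_ ll hits 4/64; gcd=4; 4÷4/64÷4 = 1/16

P(ee M_ ll) = 1/16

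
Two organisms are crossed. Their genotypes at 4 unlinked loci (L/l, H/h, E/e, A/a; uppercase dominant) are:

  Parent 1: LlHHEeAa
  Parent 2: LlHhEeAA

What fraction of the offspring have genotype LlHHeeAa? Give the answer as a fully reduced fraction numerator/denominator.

P(LlHHeeAa) = 1/32

LlHHEeAa gametes: LHEA×2, LHEa×2, LHeA×2, LHea×2, lHEA×2, lHEa×2, lHeA×2, lHea×2
LlHhEeAA gametes: LHEA×2, LHeA×2, LhEA×2, LheA×2, lHEA×2, lHeA×2, lhEA×2, lheA×2
LlHHEeAa×LlHhEeAA grid (16·16=256): LLHHEEAA=4 LLHHEEAa=4 LLHHEeAA=8 LLHHEeAa=8 LLHHeeAA=4 LLHHeeAa=4 LLHhEEAA=4 LLHhEEAa=4 LLHhEeAA=8 LLHhEeAa=8 LLHheeAA=4 LLHheeAa=4 LlHHEEAA=8 LlHHEEAa=8 LlHHEeAA=16 LlHHEeAa=16 LlHHeeAA=8 LlHHeeAa=8 LlHhEEAA=8 LlHhEEAa=8 LlHhEeAA=16 LlHhEeAa=16 LlHheeAA=8 LlHheeAa=8 llHHEEAA=4 llHHEEAa=4 llHHEeAA=8 llHHEeAa=8 llHHeeAA=4 llHHeeAa=4 llHhEEAA=4 llHhEEAa=4 llHhEeAA=8 llHhEeAa=8 llHheeAA=4 llHheeAa=4
LlHHeeAa hits 8/256; gcd=8; 8÷8/256÷8 = 1/32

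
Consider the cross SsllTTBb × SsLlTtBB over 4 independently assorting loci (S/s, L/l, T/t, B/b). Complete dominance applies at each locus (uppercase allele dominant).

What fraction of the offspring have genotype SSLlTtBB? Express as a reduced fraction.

P(SSLlTtBB) = 1/32

SsllTTBb gametes: SlTB×4, SlTb×4, slTB×4, slTb×4
SsLlTtBB gametes: SLTB×2, SLtB×2, SlTB×2, SltB×2, sLTB×2, sLtB×2, slTB×2, sltB×2
SsllTTBb×SsLlTtBB grid (16·16=256): SSLlTTBB=8 SSLlTTBb=8 SSLlTtBB=8 SSLlTtBb=8 SSllTTBB=8 SSllTTBb=8 SSllTtBB=8 SSllTtBb=8 SsLlTTBB=16 SsLlTTBb=16 SsLlTtBB=16 SsLlTtBb=16 SsllTTBB=16 SsllTTBb=16 SsllTtBB=16 SsllTtBb=16 ssLlTTBB=8 ssLlTTBb=8 ssLlTtBB=8 ssLlTtBb=8 ssllTTBB=8 ssllTTBb=8 ssllTtBB=8 ssllTtBb=8
SSLlTtBB hits 8/256; gcd=8; 8÷8/256÷8 = 1/32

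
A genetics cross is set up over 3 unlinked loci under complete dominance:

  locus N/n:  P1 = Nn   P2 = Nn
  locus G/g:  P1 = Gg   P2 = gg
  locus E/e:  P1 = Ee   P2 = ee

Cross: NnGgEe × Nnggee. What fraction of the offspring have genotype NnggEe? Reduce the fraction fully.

P(NnggEe) = 1/8

NnGgEe gametes: NGE×1, NGe×1, NgE×1, Nge×1, nGE×1, nGe×1, ngE×1, nge×1
Nnggee gametes: Nge×4, nge×4
NnGgEe×Nnggee grid (8·8=64): NNGgEe=4 NNGgee=4 NNggEe=4 NNggee=4 NnGgEe=8 NnGgee=8 NnggEe=8 Nnggee=8 nnGgEe=4 nnGgee=4 nnggEe=4 nnggee=4
NnggEe hits 8/64; gcd=8; 8÷8/64÷8 = 1/8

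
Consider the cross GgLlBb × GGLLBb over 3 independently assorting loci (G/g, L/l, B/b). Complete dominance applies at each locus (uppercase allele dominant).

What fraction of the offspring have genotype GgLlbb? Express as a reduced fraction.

GgLlBb gametes: GLB×1, GLb×1, GlB×1, Glb×1, gLB×1, gLb×1, glB×1, glb×1
GGLLBb gametes: GLB×4, GLb×4
GgLlBb×GGLLBb grid (8·8=64): GGLLBB=4 GGLLBb=8 GGLLbb=4 GGLlBB=4 GGLlBb=8 GGLlbb=4 GgLLBB=4 GgLLBb=8 GgLLbb=4 GgLlBB=4 GgLlBb=8 GgLlbb=4
GgLlbb hits 4/64; gcd=4; 4÷4/64÷4 = 1/16

P(GgLlbb) = 1/16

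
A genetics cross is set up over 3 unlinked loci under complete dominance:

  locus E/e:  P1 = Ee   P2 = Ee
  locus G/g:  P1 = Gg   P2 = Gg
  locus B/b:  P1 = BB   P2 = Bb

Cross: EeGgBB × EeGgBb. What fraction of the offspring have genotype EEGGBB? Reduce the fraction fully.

P(EEGGBB) = 1/32

EeGgBB gametes: EGB×2, EgB×2, eGB×2, egB×2
EeGgBb gametes: EGB×1, EGb×1, EgB×1, Egb×1, eGB×1, eGb×1, egB×1, egb×1
EeGgBB×EeGgBb grid (8·8=64): EEGGBB=2 EEGGBb=2 EEGgBB=4 EEGgBb=4 EEggBB=2 EEggBb=2 EeGGBB=4 EeGGBb=4 EeGgBB=8 EeGgBb=8 EeggBB=4 EeggBb=4 eeGGBB=2 eeGGBb=2 eeGgBB=4 eeGgBb=4 eeggBB=2 eeggBb=2
EEGGBB hits 2/64; gcd=2; 2÷2/64÷2 = 1/32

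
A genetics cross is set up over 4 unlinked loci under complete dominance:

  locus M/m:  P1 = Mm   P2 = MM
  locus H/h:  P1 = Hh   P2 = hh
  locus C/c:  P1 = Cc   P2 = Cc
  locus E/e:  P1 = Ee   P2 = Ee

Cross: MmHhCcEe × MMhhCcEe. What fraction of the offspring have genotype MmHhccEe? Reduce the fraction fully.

P(MmHhccEe) = 1/32

MmHhCcEe gametes: MHCE×1, MHCe×1, MHcE×1, MHce×1, MhCE×1, MhCe×1, MhcE×1, Mhce×1, mHCE×1, mHCe×1, mHcE×1, mHce×1, mhCE×1, mhCe×1, mhcE×1, mhce×1
MMhhCcEe gametes: MhCE×4, MhCe×4, MhcE×4, Mhce×4
MmHhCcEe×MMhhCcEe grid (16·16=256): MMHhCCEE=4 MMHhCCEe=8 MMHhCCee=4 MMHhCcEE=8 MMHhCcEe=16 MMHhCcee=8 MMHhccEE=4 MMHhccEe=8 MMHhccee=4 MMhhCCEE=4 MMhhCCEe=8 MMhhCCee=4 MMhhCcEE=8 MMhhCcEe=16 MMhhCcee=8 MMhhccEE=4 MMhhccEe=8 MMhhccee=4 MmHhCCEE=4 MmHhCCEe=8 MmHhCCee=4 MmHhCcEE=8 MmHhCcEe=16 MmHhCcee=8 MmHhccEE=4 MmHhccEe=8 MmHhccee=4 MmhhCCEE=4 MmhhCCEe=8 MmhhCCee=4 MmhhCcEE=8 MmhhCcEe=16 MmhhCcee=8 MmhhccEE=4 MmhhccEe=8 Mmhhccee=4
MmHhccEe hits 8/256; gcd=8; 8÷8/256÷8 = 1/32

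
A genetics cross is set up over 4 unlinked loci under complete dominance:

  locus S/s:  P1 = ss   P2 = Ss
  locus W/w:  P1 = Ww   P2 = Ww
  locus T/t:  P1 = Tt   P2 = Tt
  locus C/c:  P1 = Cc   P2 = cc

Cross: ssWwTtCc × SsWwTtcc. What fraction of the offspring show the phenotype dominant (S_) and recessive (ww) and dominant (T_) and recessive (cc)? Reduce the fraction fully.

ssWwTtCc gametes: sWTC×2, sWTc×2, sWtC×2, sWtc×2, swTC×2, swTc×2, swtC×2, swtc×2
SsWwTtcc gametes: SWTc×2, SWtc×2, SwTc×2, Swtc×2, sWTc×2, sWtc×2, swTc×2, swtc×2
ssWwTtCc×SsWwTtcc grid (16·16=256): SsWWTTCc=4 SsWWTTcc=4 SsWWTtCc=8 SsWWTtcc=8 SsWWttCc=4 SsWWttcc=4 SsWwTTCc=8 SsWwTTcc=8 SsWwTtCc=16 SsWwTtcc=16 SsWwttCc=8 SsWwttcc=8 SswwTTCc=4 SswwTTcc=4 SswwTtCc=8 SswwTtcc=8 SswwttCc=4 Sswwttcc=4 ssWWTTCc=4 ssWWTTcc=4 ssWWTtCc=8 ssWWTtcc=8 ssWWttCc=4 ssWWttcc=4 ssWwTTCc=8 ssWwTTcc=8 ssWwTtCc=16 ssWwTtcc=16 ssWwttCc=8 ssWwttcc=8 sswwTTCc=4 sswwTTcc=4 sswwTtCc=8 sswwTtcc=8 sswwttCc=4 sswwttcc=4
S_ ww T_ cc hits 12/256; gcd=4; 12÷4/256÷4 = 3/64

P(S_ ww T_ cc) = 3/64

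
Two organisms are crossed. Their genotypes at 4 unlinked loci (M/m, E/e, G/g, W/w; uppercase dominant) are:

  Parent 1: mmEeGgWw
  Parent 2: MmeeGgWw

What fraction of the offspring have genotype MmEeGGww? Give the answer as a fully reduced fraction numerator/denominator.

P(MmEeGGww) = 1/64

mmEeGgWw gametes: mEGW×2, mEGw×2, mEgW×2, mEgw×2, meGW×2, meGw×2, megW×2, megw×2
MmeeGgWw gametes: MeGW×2, MeGw×2, MegW×2, Megw×2, meGW×2, meGw×2, megW×2, megw×2
mmEeGgWw×MmeeGgWw grid (16·16=256): MmEeGGWW=4 MmEeGGWw=8 MmEeGGww=4 MmEeGgWW=8 MmEeGgWw=16 MmEeGgww=8 MmEeggWW=4 MmEeggWw=8 MmEeggww=4 MmeeGGWW=4 MmeeGGWw=8 MmeeGGww=4 MmeeGgWW=8 MmeeGgWw=16 MmeeGgww=8 MmeeggWW=4 MmeeggWw=8 Mmeeggww=4 mmEeGGWW=4 mmEeGGWw=8 mmEeGGww=4 mmEeGgWW=8 mmEeGgWw=16 mmEeGgww=8 mmEeggWW=4 mmEeggWw=8 mmEeggww=4 mmeeGGWW=4 mmeeGGWw=8 mmeeGGww=4 mmeeGgWW=8 mmeeGgWw=16 mmeeGgww=8 mmeeggWW=4 mmeeggWw=8 mmeeggww=4
MmEeGGww hits 4/256; gcd=4; 4÷4/256÷4 = 1/64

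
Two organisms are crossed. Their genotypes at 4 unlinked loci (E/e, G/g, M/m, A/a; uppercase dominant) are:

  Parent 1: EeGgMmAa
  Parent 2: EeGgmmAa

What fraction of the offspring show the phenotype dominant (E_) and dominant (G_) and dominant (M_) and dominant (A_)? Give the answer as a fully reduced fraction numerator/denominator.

EeGgMmAa gametes: EGMA×1, EGMa×1, EGmA×1, EGma×1, EgMA×1, EgMa×1, EgmA×1, Egma×1, eGMA×1, eGMa×1, eGmA×1, eGma×1, egMA×1, egMa×1, egmA×1, egma×1
EeGgmmAa gametes: EGmA×2, EGma×2, EgmA×2, Egma×2, eGmA×2, eGma×2, egmA×2, egma×2
EeGgMmAa×EeGgmmAa grid (16·16=256): EEGGMmAA=2 EEGGMmAa=4 EEGGMmaa=2 EEGGmmAA=2 EEGGmmAa=4 EEGGmmaa=2 EEGgMmAA=4 EEGgMmAa=8 EEGgMmaa=4 EEGgmmAA=4 EEGgmmAa=8 EEGgmmaa=4 EEggMmAA=2 EEggMmAa=4 EEggMmaa=2 EEggmmAA=2 EEggmmAa=4 EEggmmaa=2 EeGGMmAA=4 EeGGMmAa=8 EeGGMmaa=4 EeGGmmAA=4 EeGGmmAa=8 EeGGmmaa=4 EeGgMmAA=8 EeGgMmAa=16 EeGgMmaa=8 EeGgmmAA=8 EeGgmmAa=16 EeGgmmaa=8 EeggMmAA=4 EeggMmAa=8 EeggMmaa=4 EeggmmAA=4 EeggmmAa=8 Eeggmmaa=4 eeGGMmAA=2 eeGGMmAa=4 eeGGMmaa=2 eeGGmmAA=2 eeGGmmAa=4 eeGGmmaa=2 eeGgMmAA=4 eeGgMmAa=8 eeGgMmaa=4 eeGgmmAA=4 eeGgmmAa=8 eeGgmmaa=4 eeggMmAA=2 eeggMmAa=4 eeggMmaa=2 eeggmmAA=2 eeggmmAa=4 eeggmmaa=2
E_ G_ M_ A_ hits 54/256; gcd=2; 54÷2/256÷2 = 27/128

P(E_ G_ M_ A_) = 27/128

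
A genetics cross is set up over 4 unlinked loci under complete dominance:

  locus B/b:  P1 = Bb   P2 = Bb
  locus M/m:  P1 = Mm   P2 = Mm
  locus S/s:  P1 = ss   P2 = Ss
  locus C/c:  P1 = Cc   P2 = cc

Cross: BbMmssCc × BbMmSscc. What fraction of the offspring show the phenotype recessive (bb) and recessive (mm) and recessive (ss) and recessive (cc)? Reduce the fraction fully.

BbMmssCc gametes: BMsC×2, BMsc×2, BmsC×2, Bmsc×2, bMsC×2, bMsc×2, bmsC×2, bmsc×2
BbMmSscc gametes: BMSc×2, BMsc×2, BmSc×2, Bmsc×2, bMSc×2, bMsc×2, bmSc×2, bmsc×2
BbMmssCc×BbMmSscc grid (16·16=256): BBMMSsCc=4 BBMMSscc=4 BBMMssCc=4 BBMMsscc=4 BBMmSsCc=8 BBMmSscc=8 BBMmssCc=8 BBMmsscc=8 BBmmSsCc=4 BBmmSscc=4 BBmmssCc=4 BBmmsscc=4 BbMMSsCc=8 BbMMSscc=8 BbMMssCc=8 BbMMsscc=8 BbMmSsCc=16 BbMmSscc=16 BbMmssCc=16 BbMmsscc=16 BbmmSsCc=8 BbmmSscc=8 BbmmssCc=8 Bbmmsscc=8 bbMMSsCc=4 bbMMSscc=4 bbMMssCc=4 bbMMsscc=4 bbMmSsCc=8 bbMmSscc=8 bbMmssCc=8 bbMmsscc=8 bbmmSsCc=4 bbmmSscc=4 bbmmssCc=4 bbmmsscc=4
bb mm ss cc hits 4/256; gcd=4; 4÷4/256÷4 = 1/64

P(bb mm ss cc) = 1/64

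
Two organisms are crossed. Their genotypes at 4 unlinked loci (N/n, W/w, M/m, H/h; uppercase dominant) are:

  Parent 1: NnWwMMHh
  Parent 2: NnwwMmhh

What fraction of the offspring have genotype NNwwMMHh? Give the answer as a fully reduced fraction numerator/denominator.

NnWwMMHh gametes: NWMH×2, NWMh×2, NwMH×2, NwMh×2, nWMH×2, nWMh×2, nwMH×2, nwMh×2
NnwwMmhh gametes: NwMh×4, Nwmh×4, nwMh×4, nwmh×4
NnWwMMHh×NnwwMmhh grid (16·16=256): NNWwMMHh=8 NNWwMMhh=8 NNWwMmHh=8 NNWwMmhh=8 NNwwMMHh=8 NNwwMMhh=8 NNwwMmHh=8 NNwwMmhh=8 NnWwMMHh=16 NnWwMMhh=16 NnWwMmHh=16 NnWwMmhh=16 NnwwMMHh=16 NnwwMMhh=16 NnwwMmHh=16 NnwwMmhh=16 nnWwMMHh=8 nnWwMMhh=8 nnWwMmHh=8 nnWwMmhh=8 nnwwMMHh=8 nnwwMMhh=8 nnwwMmHh=8 nnwwMmhh=8
NNwwMMHh hits 8/256; gcd=8; 8÷8/256÷8 = 1/32

P(NNwwMMHh) = 1/32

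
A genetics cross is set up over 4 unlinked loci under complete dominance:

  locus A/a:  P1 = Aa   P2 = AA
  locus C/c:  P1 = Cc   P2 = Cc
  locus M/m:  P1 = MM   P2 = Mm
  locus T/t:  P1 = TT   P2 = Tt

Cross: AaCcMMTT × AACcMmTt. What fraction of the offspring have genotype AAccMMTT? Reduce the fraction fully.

AaCcMMTT gametes: ACMT×4, AcMT×4, aCMT×4, acMT×4
AACcMmTt gametes: ACMT×2, ACMt×2, ACmT×2, ACmt×2, AcMT×2, AcMt×2, AcmT×2, Acmt×2
AaCcMMTT×AACcMmTt grid (16·16=256): AACCMMTT=8 AACCMMTt=8 AACCMmTT=8 AACCMmTt=8 AACcMMTT=16 AACcMMTt=16 AACcMmTT=16 AACcMmTt=16 AAccMMTT=8 AAccMMTt=8 AAccMmTT=8 AAccMmTt=8 AaCCMMTT=8 AaCCMMTt=8 AaCCMmTT=8 AaCCMmTt=8 AaCcMMTT=16 AaCcMMTt=16 AaCcMmTT=16 AaCcMmTt=16 AaccMMTT=8 AaccMMTt=8 AaccMmTT=8 AaccMmTt=8
AAccMMTT hits 8/256; gcd=8; 8÷8/256÷8 = 1/32

P(AAccMMTT) = 1/32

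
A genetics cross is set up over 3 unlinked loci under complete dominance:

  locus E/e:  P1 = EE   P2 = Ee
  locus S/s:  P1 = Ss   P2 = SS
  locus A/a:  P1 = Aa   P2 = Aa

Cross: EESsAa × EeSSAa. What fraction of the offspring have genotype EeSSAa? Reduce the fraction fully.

EESsAa gametes: ESA×2, ESa×2, EsA×2, Esa×2
EeSSAa gametes: ESA×2, ESa×2, eSA×2, eSa×2
EESsAa×EeSSAa grid (8·8=64): EESSAA=4 EESSAa=8 EESSaa=4 EESsAA=4 EESsAa=8 EESsaa=4 EeSSAA=4 EeSSAa=8 EeSSaa=4 EeSsAA=4 EeSsAa=8 EeSsaa=4
EeSSAa hits 8/64; gcd=8; 8÷8/64÷8 = 1/8

P(EeSSAa) = 1/8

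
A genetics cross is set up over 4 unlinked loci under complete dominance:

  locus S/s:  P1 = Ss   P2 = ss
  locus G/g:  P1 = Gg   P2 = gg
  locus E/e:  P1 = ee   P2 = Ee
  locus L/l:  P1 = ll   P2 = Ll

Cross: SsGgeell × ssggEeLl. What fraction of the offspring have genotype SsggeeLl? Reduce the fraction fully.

SsGgeell gametes: SGel×4, Sgel×4, sGel×4, sgel×4
ssggEeLl gametes: sgEL×4, sgEl×4, sgeL×4, sgel×4
SsGgeell×ssggEeLl grid (16·16=256): SsGgEeLl=16 SsGgEell=16 SsGgeeLl=16 SsGgeell=16 SsggEeLl=16 SsggEell=16 SsggeeLl=16 Ssggeell=16 ssGgEeLl=16 ssGgEell=16 ssGgeeLl=16 ssGgeell=16 ssggEeLl=16 ssggEell=16 ssggeeLl=16 ssggeell=16
SsggeeLl hits 16/256; gcd=16; 16÷16/256÷16 = 1/16

P(SsggeeLl) = 1/16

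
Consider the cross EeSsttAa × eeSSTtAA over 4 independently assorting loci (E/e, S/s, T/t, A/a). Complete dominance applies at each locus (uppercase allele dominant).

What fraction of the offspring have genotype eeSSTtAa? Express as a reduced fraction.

P(eeSSTtAa) = 1/16

EeSsttAa gametes: EStA×2, ESta×2, EstA×2, Esta×2, eStA×2, eSta×2, estA×2, esta×2
eeSSTtAA gametes: eSTA×8, eStA×8
EeSsttAa×eeSSTtAA grid (16·16=256): EeSSTtAA=16 EeSSTtAa=16 EeSSttAA=16 EeSSttAa=16 EeSsTtAA=16 EeSsTtAa=16 EeSsttAA=16 EeSsttAa=16 eeSSTtAA=16 eeSSTtAa=16 eeSSttAA=16 eeSSttAa=16 eeSsTtAA=16 eeSsTtAa=16 eeSsttAA=16 eeSsttAa=16
eeSSTtAa hits 16/256; gcd=16; 16÷16/256÷16 = 1/16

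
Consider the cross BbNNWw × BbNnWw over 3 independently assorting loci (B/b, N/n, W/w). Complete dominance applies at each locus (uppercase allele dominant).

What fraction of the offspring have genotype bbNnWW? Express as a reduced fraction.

BbNNWw gametes: BNW×2, BNw×2, bNW×2, bNw×2
BbNnWw gametes: BNW×1, BNw×1, BnW×1, Bnw×1, bNW×1, bNw×1, bnW×1, bnw×1
BbNNWw×BbNnWw grid (8·8=64): BBNNWW=2 BBNNWw=4 BBNNww=2 BBNnWW=2 BBNnWw=4 BBNnww=2 BbNNWW=4 BbNNWw=8 BbNNww=4 BbNnWW=4 BbNnWw=8 BbNnww=4 bbNNWW=2 bbNNWw=4 bbNNww=2 bbNnWW=2 bbNnWw=4 bbNnww=2
bbNnWW hits 2/64; gcd=2; 2÷2/64÷2 = 1/32

P(bbNnWW) = 1/32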